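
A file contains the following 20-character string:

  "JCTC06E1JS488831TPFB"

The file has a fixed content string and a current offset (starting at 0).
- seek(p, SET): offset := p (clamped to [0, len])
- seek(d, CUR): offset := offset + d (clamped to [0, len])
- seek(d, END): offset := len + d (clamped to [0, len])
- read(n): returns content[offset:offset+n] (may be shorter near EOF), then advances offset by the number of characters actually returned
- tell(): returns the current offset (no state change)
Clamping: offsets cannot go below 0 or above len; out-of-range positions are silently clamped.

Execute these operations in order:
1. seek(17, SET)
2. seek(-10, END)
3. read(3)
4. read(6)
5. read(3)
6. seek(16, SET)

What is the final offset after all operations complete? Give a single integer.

After 1 (seek(17, SET)): offset=17
After 2 (seek(-10, END)): offset=10
After 3 (read(3)): returned '488', offset=13
After 4 (read(6)): returned '831TPF', offset=19
After 5 (read(3)): returned 'B', offset=20
After 6 (seek(16, SET)): offset=16

Answer: 16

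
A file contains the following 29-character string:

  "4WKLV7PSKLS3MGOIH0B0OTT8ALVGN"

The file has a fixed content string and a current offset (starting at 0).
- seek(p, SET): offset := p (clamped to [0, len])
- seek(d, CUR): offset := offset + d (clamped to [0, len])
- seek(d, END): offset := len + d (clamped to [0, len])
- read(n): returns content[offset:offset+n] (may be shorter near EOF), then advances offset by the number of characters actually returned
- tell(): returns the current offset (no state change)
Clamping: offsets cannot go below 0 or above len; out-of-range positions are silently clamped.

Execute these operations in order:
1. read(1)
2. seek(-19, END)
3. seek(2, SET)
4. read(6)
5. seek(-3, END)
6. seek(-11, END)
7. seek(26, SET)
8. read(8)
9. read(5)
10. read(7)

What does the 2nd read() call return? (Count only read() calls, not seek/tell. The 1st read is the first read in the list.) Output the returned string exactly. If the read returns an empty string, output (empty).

Answer: KLV7PS

Derivation:
After 1 (read(1)): returned '4', offset=1
After 2 (seek(-19, END)): offset=10
After 3 (seek(2, SET)): offset=2
After 4 (read(6)): returned 'KLV7PS', offset=8
After 5 (seek(-3, END)): offset=26
After 6 (seek(-11, END)): offset=18
After 7 (seek(26, SET)): offset=26
After 8 (read(8)): returned 'VGN', offset=29
After 9 (read(5)): returned '', offset=29
After 10 (read(7)): returned '', offset=29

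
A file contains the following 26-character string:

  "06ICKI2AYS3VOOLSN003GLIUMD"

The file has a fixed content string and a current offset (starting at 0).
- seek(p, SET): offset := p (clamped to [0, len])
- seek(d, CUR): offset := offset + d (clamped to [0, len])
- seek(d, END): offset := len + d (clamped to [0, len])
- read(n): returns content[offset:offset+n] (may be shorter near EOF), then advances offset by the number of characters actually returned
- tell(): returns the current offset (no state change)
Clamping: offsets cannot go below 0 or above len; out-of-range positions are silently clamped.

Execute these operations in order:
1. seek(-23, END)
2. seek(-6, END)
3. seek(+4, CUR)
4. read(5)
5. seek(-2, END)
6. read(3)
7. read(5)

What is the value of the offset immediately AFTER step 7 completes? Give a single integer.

After 1 (seek(-23, END)): offset=3
After 2 (seek(-6, END)): offset=20
After 3 (seek(+4, CUR)): offset=24
After 4 (read(5)): returned 'MD', offset=26
After 5 (seek(-2, END)): offset=24
After 6 (read(3)): returned 'MD', offset=26
After 7 (read(5)): returned '', offset=26

Answer: 26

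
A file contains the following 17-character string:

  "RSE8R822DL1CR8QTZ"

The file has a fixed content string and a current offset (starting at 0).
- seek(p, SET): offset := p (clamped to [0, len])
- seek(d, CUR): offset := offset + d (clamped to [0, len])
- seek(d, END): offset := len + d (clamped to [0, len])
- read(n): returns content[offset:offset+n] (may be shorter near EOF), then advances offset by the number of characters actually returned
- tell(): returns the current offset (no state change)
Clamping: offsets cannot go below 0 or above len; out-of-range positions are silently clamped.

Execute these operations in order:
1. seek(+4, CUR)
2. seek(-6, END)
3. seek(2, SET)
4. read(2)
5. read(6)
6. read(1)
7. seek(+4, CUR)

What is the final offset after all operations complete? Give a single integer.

After 1 (seek(+4, CUR)): offset=4
After 2 (seek(-6, END)): offset=11
After 3 (seek(2, SET)): offset=2
After 4 (read(2)): returned 'E8', offset=4
After 5 (read(6)): returned 'R822DL', offset=10
After 6 (read(1)): returned '1', offset=11
After 7 (seek(+4, CUR)): offset=15

Answer: 15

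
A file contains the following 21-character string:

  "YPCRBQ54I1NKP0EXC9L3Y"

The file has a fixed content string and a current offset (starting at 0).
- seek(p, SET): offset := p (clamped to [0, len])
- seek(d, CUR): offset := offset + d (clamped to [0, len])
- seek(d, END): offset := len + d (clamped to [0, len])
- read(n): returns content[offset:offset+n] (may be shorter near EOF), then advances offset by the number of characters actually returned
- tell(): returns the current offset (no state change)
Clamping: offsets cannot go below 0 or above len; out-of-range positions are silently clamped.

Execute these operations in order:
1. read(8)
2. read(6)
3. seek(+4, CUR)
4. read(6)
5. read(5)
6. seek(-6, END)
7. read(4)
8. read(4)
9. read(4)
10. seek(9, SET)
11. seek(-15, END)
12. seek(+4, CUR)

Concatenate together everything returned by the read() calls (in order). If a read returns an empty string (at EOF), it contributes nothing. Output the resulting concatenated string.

After 1 (read(8)): returned 'YPCRBQ54', offset=8
After 2 (read(6)): returned 'I1NKP0', offset=14
After 3 (seek(+4, CUR)): offset=18
After 4 (read(6)): returned 'L3Y', offset=21
After 5 (read(5)): returned '', offset=21
After 6 (seek(-6, END)): offset=15
After 7 (read(4)): returned 'XC9L', offset=19
After 8 (read(4)): returned '3Y', offset=21
After 9 (read(4)): returned '', offset=21
After 10 (seek(9, SET)): offset=9
After 11 (seek(-15, END)): offset=6
After 12 (seek(+4, CUR)): offset=10

Answer: YPCRBQ54I1NKP0L3YXC9L3Y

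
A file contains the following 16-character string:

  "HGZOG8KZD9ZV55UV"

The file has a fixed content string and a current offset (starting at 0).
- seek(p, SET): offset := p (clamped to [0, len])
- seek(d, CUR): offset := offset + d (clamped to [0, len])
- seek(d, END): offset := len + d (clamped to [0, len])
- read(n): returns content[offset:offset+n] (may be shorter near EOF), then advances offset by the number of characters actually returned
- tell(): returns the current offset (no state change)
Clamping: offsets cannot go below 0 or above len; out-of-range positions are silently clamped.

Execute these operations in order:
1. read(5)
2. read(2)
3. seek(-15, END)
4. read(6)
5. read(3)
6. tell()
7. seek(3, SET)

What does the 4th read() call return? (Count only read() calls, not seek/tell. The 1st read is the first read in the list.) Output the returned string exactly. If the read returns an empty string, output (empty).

Answer: ZD9

Derivation:
After 1 (read(5)): returned 'HGZOG', offset=5
After 2 (read(2)): returned '8K', offset=7
After 3 (seek(-15, END)): offset=1
After 4 (read(6)): returned 'GZOG8K', offset=7
After 5 (read(3)): returned 'ZD9', offset=10
After 6 (tell()): offset=10
After 7 (seek(3, SET)): offset=3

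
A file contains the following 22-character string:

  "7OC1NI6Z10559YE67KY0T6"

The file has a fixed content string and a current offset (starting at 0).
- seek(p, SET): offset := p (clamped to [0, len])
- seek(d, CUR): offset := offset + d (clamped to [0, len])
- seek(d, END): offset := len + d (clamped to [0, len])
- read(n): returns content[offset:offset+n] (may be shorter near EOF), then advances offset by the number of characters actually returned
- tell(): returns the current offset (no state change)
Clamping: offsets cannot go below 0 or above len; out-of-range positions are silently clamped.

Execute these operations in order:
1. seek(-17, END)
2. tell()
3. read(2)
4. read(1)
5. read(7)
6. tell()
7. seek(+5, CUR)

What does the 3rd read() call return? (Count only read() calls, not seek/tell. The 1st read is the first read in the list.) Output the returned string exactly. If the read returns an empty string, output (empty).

After 1 (seek(-17, END)): offset=5
After 2 (tell()): offset=5
After 3 (read(2)): returned 'I6', offset=7
After 4 (read(1)): returned 'Z', offset=8
After 5 (read(7)): returned '10559YE', offset=15
After 6 (tell()): offset=15
After 7 (seek(+5, CUR)): offset=20

Answer: 10559YE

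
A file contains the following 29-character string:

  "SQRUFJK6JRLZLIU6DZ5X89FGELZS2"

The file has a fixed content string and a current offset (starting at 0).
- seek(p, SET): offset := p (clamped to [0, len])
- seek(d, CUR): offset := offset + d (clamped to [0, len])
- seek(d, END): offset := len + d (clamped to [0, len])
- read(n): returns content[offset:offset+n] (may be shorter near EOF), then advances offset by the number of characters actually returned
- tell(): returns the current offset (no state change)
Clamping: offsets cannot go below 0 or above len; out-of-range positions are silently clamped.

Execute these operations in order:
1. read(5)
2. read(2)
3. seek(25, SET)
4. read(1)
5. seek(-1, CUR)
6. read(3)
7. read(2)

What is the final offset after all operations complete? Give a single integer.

After 1 (read(5)): returned 'SQRUF', offset=5
After 2 (read(2)): returned 'JK', offset=7
After 3 (seek(25, SET)): offset=25
After 4 (read(1)): returned 'L', offset=26
After 5 (seek(-1, CUR)): offset=25
After 6 (read(3)): returned 'LZS', offset=28
After 7 (read(2)): returned '2', offset=29

Answer: 29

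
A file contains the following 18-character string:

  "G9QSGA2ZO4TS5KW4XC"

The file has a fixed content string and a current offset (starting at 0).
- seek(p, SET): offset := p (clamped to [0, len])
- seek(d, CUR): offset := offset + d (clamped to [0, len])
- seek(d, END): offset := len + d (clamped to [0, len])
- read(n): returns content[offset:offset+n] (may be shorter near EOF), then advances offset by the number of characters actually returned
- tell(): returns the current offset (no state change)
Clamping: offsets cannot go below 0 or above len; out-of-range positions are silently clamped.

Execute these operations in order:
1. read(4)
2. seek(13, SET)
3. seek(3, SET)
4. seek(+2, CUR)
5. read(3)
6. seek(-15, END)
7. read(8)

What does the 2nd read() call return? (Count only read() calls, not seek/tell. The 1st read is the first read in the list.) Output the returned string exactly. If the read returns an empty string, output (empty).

After 1 (read(4)): returned 'G9QS', offset=4
After 2 (seek(13, SET)): offset=13
After 3 (seek(3, SET)): offset=3
After 4 (seek(+2, CUR)): offset=5
After 5 (read(3)): returned 'A2Z', offset=8
After 6 (seek(-15, END)): offset=3
After 7 (read(8)): returned 'SGA2ZO4T', offset=11

Answer: A2Z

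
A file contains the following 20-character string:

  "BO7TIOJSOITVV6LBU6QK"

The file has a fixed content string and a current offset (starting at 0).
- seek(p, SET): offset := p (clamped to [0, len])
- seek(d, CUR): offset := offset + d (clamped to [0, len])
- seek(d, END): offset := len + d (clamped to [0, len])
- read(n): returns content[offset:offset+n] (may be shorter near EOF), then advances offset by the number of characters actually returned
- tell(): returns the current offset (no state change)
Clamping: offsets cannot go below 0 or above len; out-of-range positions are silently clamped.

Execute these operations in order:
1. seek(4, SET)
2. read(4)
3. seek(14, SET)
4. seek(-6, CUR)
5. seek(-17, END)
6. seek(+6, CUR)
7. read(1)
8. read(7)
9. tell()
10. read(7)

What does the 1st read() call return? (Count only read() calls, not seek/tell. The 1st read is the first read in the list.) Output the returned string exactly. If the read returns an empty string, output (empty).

After 1 (seek(4, SET)): offset=4
After 2 (read(4)): returned 'IOJS', offset=8
After 3 (seek(14, SET)): offset=14
After 4 (seek(-6, CUR)): offset=8
After 5 (seek(-17, END)): offset=3
After 6 (seek(+6, CUR)): offset=9
After 7 (read(1)): returned 'I', offset=10
After 8 (read(7)): returned 'TVV6LBU', offset=17
After 9 (tell()): offset=17
After 10 (read(7)): returned '6QK', offset=20

Answer: IOJS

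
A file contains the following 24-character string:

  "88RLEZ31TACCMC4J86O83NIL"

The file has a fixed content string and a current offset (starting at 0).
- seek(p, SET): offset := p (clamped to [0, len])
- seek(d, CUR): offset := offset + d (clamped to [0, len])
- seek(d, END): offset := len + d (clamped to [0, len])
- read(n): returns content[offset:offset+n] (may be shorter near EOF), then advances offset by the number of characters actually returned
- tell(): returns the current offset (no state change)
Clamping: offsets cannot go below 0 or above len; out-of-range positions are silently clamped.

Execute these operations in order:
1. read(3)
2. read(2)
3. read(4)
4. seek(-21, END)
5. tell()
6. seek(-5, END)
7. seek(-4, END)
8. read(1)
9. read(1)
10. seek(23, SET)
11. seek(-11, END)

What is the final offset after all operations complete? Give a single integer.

Answer: 13

Derivation:
After 1 (read(3)): returned '88R', offset=3
After 2 (read(2)): returned 'LE', offset=5
After 3 (read(4)): returned 'Z31T', offset=9
After 4 (seek(-21, END)): offset=3
After 5 (tell()): offset=3
After 6 (seek(-5, END)): offset=19
After 7 (seek(-4, END)): offset=20
After 8 (read(1)): returned '3', offset=21
After 9 (read(1)): returned 'N', offset=22
After 10 (seek(23, SET)): offset=23
After 11 (seek(-11, END)): offset=13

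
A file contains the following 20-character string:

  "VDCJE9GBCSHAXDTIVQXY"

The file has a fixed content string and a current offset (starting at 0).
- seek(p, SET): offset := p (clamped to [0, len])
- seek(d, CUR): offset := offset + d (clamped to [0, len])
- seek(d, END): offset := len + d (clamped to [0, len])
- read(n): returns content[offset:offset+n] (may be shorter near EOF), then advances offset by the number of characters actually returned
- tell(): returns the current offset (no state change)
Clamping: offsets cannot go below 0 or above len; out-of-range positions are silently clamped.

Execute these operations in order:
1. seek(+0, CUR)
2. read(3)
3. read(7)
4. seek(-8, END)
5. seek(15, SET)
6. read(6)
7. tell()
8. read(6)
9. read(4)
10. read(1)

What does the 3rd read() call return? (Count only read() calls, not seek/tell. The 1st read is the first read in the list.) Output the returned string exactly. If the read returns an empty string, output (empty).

Answer: IVQXY

Derivation:
After 1 (seek(+0, CUR)): offset=0
After 2 (read(3)): returned 'VDC', offset=3
After 3 (read(7)): returned 'JE9GBCS', offset=10
After 4 (seek(-8, END)): offset=12
After 5 (seek(15, SET)): offset=15
After 6 (read(6)): returned 'IVQXY', offset=20
After 7 (tell()): offset=20
After 8 (read(6)): returned '', offset=20
After 9 (read(4)): returned '', offset=20
After 10 (read(1)): returned '', offset=20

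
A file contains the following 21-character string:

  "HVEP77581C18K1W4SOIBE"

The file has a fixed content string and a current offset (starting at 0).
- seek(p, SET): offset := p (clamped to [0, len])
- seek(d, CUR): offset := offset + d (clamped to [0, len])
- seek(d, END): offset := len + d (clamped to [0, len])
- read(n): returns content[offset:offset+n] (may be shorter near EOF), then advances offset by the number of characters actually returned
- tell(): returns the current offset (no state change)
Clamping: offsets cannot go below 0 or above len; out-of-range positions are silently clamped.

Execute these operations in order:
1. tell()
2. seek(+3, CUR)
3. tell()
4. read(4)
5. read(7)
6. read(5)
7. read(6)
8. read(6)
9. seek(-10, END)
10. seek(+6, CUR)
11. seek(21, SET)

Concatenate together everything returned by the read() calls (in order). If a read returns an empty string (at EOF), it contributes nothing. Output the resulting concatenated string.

Answer: P77581C18K1W4SOIBE

Derivation:
After 1 (tell()): offset=0
After 2 (seek(+3, CUR)): offset=3
After 3 (tell()): offset=3
After 4 (read(4)): returned 'P775', offset=7
After 5 (read(7)): returned '81C18K1', offset=14
After 6 (read(5)): returned 'W4SOI', offset=19
After 7 (read(6)): returned 'BE', offset=21
After 8 (read(6)): returned '', offset=21
After 9 (seek(-10, END)): offset=11
After 10 (seek(+6, CUR)): offset=17
After 11 (seek(21, SET)): offset=21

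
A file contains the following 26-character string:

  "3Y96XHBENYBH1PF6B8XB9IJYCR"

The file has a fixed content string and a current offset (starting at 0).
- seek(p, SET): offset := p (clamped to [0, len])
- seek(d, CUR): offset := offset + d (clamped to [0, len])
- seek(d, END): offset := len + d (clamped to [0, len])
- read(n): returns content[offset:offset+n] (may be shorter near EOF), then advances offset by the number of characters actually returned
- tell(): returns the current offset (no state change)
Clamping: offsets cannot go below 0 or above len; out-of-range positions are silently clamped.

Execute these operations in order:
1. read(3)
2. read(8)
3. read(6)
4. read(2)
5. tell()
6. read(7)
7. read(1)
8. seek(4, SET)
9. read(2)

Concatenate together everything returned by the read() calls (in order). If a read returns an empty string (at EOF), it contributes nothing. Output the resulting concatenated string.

After 1 (read(3)): returned '3Y9', offset=3
After 2 (read(8)): returned '6XHBENYB', offset=11
After 3 (read(6)): returned 'H1PF6B', offset=17
After 4 (read(2)): returned '8X', offset=19
After 5 (tell()): offset=19
After 6 (read(7)): returned 'B9IJYCR', offset=26
After 7 (read(1)): returned '', offset=26
After 8 (seek(4, SET)): offset=4
After 9 (read(2)): returned 'XH', offset=6

Answer: 3Y96XHBENYBH1PF6B8XB9IJYCRXH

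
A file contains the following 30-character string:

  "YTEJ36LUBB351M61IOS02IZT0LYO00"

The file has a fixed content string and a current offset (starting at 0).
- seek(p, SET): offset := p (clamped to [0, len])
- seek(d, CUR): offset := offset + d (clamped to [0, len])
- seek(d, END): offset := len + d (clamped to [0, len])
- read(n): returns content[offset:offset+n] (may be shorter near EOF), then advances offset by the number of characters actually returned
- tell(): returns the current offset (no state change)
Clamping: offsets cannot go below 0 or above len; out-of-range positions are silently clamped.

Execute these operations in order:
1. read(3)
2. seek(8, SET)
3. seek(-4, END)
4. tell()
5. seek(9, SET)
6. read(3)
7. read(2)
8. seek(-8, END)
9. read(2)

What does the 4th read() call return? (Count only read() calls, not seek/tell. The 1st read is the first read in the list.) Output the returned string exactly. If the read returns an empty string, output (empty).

After 1 (read(3)): returned 'YTE', offset=3
After 2 (seek(8, SET)): offset=8
After 3 (seek(-4, END)): offset=26
After 4 (tell()): offset=26
After 5 (seek(9, SET)): offset=9
After 6 (read(3)): returned 'B35', offset=12
After 7 (read(2)): returned '1M', offset=14
After 8 (seek(-8, END)): offset=22
After 9 (read(2)): returned 'ZT', offset=24

Answer: ZT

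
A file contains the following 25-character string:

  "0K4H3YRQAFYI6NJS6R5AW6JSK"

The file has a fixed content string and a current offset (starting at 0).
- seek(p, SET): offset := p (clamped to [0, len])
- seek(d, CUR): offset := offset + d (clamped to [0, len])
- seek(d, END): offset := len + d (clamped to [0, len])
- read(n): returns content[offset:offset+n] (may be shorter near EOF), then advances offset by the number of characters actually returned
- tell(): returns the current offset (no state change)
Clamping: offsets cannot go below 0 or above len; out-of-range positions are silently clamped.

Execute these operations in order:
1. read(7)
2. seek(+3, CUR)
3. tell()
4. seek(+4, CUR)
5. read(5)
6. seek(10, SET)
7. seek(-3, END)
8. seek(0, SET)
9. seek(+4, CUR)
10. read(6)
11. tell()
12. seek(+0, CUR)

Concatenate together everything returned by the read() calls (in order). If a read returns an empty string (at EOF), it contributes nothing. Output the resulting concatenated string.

Answer: 0K4H3YRJS6R53YRQAF

Derivation:
After 1 (read(7)): returned '0K4H3YR', offset=7
After 2 (seek(+3, CUR)): offset=10
After 3 (tell()): offset=10
After 4 (seek(+4, CUR)): offset=14
After 5 (read(5)): returned 'JS6R5', offset=19
After 6 (seek(10, SET)): offset=10
After 7 (seek(-3, END)): offset=22
After 8 (seek(0, SET)): offset=0
After 9 (seek(+4, CUR)): offset=4
After 10 (read(6)): returned '3YRQAF', offset=10
After 11 (tell()): offset=10
After 12 (seek(+0, CUR)): offset=10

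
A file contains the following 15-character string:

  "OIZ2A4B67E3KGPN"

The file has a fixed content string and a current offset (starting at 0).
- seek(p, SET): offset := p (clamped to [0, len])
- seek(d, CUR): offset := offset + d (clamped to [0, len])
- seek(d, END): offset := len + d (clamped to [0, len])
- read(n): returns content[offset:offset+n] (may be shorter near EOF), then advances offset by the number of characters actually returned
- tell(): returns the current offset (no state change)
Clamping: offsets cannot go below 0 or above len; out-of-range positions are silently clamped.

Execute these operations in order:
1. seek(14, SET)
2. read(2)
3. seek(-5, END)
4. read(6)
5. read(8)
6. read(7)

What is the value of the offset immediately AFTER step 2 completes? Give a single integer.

Answer: 15

Derivation:
After 1 (seek(14, SET)): offset=14
After 2 (read(2)): returned 'N', offset=15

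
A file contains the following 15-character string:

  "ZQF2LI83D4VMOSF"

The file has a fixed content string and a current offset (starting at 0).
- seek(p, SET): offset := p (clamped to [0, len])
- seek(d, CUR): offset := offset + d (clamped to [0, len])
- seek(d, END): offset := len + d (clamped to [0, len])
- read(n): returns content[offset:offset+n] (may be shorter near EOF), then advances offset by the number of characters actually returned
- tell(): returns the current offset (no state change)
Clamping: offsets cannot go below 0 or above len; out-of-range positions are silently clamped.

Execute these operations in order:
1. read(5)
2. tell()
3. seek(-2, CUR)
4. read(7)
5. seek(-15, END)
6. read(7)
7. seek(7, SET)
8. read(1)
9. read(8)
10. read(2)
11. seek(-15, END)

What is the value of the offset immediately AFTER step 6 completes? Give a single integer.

After 1 (read(5)): returned 'ZQF2L', offset=5
After 2 (tell()): offset=5
After 3 (seek(-2, CUR)): offset=3
After 4 (read(7)): returned '2LI83D4', offset=10
After 5 (seek(-15, END)): offset=0
After 6 (read(7)): returned 'ZQF2LI8', offset=7

Answer: 7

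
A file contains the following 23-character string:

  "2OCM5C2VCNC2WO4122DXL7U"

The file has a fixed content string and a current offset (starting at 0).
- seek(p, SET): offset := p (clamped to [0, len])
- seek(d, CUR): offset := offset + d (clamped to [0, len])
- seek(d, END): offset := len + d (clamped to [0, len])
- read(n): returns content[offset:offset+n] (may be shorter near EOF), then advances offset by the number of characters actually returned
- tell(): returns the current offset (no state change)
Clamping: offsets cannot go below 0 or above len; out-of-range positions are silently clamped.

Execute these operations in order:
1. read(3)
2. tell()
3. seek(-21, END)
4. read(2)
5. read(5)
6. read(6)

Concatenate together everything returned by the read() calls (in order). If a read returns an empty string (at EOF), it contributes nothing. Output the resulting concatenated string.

After 1 (read(3)): returned '2OC', offset=3
After 2 (tell()): offset=3
After 3 (seek(-21, END)): offset=2
After 4 (read(2)): returned 'CM', offset=4
After 5 (read(5)): returned '5C2VC', offset=9
After 6 (read(6)): returned 'NC2WO4', offset=15

Answer: 2OCCM5C2VCNC2WO4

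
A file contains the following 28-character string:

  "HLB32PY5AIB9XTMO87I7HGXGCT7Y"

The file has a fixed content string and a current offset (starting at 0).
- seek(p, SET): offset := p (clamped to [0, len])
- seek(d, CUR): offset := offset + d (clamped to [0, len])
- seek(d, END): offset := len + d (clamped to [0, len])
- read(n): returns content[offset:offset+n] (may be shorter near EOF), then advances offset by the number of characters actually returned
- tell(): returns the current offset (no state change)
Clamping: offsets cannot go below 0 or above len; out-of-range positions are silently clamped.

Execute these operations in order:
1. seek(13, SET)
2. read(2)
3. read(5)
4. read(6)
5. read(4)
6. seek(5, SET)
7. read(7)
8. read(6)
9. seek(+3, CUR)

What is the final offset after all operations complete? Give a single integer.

Answer: 21

Derivation:
After 1 (seek(13, SET)): offset=13
After 2 (read(2)): returned 'TM', offset=15
After 3 (read(5)): returned 'O87I7', offset=20
After 4 (read(6)): returned 'HGXGCT', offset=26
After 5 (read(4)): returned '7Y', offset=28
After 6 (seek(5, SET)): offset=5
After 7 (read(7)): returned 'PY5AIB9', offset=12
After 8 (read(6)): returned 'XTMO87', offset=18
After 9 (seek(+3, CUR)): offset=21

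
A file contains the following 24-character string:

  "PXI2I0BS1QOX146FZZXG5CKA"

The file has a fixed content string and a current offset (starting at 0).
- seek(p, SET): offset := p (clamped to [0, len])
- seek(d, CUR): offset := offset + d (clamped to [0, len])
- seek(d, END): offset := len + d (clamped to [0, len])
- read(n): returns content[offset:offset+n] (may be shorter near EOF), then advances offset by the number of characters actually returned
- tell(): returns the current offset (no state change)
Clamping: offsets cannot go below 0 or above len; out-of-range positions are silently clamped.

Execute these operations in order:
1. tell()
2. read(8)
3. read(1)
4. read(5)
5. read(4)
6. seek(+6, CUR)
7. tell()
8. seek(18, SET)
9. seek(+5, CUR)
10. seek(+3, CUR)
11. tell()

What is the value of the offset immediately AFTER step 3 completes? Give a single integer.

Answer: 9

Derivation:
After 1 (tell()): offset=0
After 2 (read(8)): returned 'PXI2I0BS', offset=8
After 3 (read(1)): returned '1', offset=9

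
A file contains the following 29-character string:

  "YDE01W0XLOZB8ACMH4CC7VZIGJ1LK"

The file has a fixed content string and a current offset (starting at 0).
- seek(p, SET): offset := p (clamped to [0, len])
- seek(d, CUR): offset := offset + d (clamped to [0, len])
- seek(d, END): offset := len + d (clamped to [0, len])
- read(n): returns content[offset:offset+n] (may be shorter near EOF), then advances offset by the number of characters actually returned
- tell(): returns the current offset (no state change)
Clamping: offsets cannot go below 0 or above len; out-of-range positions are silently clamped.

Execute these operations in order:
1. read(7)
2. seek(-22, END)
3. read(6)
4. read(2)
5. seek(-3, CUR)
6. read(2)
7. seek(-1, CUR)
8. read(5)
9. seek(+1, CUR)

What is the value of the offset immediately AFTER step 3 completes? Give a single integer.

After 1 (read(7)): returned 'YDE01W0', offset=7
After 2 (seek(-22, END)): offset=7
After 3 (read(6)): returned 'XLOZB8', offset=13

Answer: 13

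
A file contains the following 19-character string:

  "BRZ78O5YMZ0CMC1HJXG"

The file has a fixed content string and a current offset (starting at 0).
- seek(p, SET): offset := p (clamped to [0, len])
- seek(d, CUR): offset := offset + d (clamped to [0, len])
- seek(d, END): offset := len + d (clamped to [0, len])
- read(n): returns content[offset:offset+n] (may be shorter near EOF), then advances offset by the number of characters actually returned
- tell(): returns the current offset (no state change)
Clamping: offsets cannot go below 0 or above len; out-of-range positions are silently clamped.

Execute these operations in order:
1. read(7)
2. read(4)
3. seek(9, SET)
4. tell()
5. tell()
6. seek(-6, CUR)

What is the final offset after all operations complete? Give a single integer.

Answer: 3

Derivation:
After 1 (read(7)): returned 'BRZ78O5', offset=7
After 2 (read(4)): returned 'YMZ0', offset=11
After 3 (seek(9, SET)): offset=9
After 4 (tell()): offset=9
After 5 (tell()): offset=9
After 6 (seek(-6, CUR)): offset=3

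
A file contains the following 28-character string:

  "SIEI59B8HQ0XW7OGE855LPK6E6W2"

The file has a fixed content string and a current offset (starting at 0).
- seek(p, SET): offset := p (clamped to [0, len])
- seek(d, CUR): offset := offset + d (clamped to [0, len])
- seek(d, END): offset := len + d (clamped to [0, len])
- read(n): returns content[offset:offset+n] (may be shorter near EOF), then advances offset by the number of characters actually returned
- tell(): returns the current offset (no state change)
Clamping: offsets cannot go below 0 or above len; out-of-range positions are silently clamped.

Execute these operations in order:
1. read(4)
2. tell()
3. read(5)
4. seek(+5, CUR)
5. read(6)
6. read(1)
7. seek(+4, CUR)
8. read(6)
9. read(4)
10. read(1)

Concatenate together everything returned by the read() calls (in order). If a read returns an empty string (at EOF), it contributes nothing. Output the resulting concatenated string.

After 1 (read(4)): returned 'SIEI', offset=4
After 2 (tell()): offset=4
After 3 (read(5)): returned '59B8H', offset=9
After 4 (seek(+5, CUR)): offset=14
After 5 (read(6)): returned 'OGE855', offset=20
After 6 (read(1)): returned 'L', offset=21
After 7 (seek(+4, CUR)): offset=25
After 8 (read(6)): returned '6W2', offset=28
After 9 (read(4)): returned '', offset=28
After 10 (read(1)): returned '', offset=28

Answer: SIEI59B8HOGE855L6W2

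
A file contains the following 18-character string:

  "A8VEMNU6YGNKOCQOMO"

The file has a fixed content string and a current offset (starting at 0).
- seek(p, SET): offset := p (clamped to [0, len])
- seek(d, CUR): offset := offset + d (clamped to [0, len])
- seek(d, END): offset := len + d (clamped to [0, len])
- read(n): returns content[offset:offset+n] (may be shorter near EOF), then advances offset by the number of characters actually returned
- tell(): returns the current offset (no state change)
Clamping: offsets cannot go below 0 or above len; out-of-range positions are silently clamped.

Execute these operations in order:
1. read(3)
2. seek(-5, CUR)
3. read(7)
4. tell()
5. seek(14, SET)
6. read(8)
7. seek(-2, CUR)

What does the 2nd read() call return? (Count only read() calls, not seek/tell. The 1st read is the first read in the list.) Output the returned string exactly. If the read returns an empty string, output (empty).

Answer: A8VEMNU

Derivation:
After 1 (read(3)): returned 'A8V', offset=3
After 2 (seek(-5, CUR)): offset=0
After 3 (read(7)): returned 'A8VEMNU', offset=7
After 4 (tell()): offset=7
After 5 (seek(14, SET)): offset=14
After 6 (read(8)): returned 'QOMO', offset=18
After 7 (seek(-2, CUR)): offset=16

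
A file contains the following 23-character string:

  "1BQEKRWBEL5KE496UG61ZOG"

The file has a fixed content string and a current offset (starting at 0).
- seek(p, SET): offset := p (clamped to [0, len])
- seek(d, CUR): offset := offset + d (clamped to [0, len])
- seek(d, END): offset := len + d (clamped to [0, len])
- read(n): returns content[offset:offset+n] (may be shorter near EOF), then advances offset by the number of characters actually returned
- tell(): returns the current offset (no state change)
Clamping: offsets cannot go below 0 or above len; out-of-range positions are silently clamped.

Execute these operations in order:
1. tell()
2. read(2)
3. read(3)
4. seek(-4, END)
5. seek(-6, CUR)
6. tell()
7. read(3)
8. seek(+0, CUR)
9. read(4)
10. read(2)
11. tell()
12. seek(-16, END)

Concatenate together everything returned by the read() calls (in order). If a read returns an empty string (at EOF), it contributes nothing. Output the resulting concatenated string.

Answer: 1BQEK496UG61ZO

Derivation:
After 1 (tell()): offset=0
After 2 (read(2)): returned '1B', offset=2
After 3 (read(3)): returned 'QEK', offset=5
After 4 (seek(-4, END)): offset=19
After 5 (seek(-6, CUR)): offset=13
After 6 (tell()): offset=13
After 7 (read(3)): returned '496', offset=16
After 8 (seek(+0, CUR)): offset=16
After 9 (read(4)): returned 'UG61', offset=20
After 10 (read(2)): returned 'ZO', offset=22
After 11 (tell()): offset=22
After 12 (seek(-16, END)): offset=7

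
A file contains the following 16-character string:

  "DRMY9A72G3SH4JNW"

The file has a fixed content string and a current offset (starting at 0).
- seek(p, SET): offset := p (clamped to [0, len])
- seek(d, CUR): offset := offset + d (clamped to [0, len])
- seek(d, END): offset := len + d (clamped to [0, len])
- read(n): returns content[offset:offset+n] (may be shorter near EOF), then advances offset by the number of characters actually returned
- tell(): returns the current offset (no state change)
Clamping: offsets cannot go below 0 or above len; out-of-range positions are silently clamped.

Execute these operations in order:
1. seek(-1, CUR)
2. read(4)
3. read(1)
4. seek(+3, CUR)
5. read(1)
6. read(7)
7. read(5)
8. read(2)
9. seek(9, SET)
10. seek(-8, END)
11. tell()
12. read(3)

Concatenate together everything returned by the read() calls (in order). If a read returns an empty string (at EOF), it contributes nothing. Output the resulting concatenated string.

After 1 (seek(-1, CUR)): offset=0
After 2 (read(4)): returned 'DRMY', offset=4
After 3 (read(1)): returned '9', offset=5
After 4 (seek(+3, CUR)): offset=8
After 5 (read(1)): returned 'G', offset=9
After 6 (read(7)): returned '3SH4JNW', offset=16
After 7 (read(5)): returned '', offset=16
After 8 (read(2)): returned '', offset=16
After 9 (seek(9, SET)): offset=9
After 10 (seek(-8, END)): offset=8
After 11 (tell()): offset=8
After 12 (read(3)): returned 'G3S', offset=11

Answer: DRMY9G3SH4JNWG3S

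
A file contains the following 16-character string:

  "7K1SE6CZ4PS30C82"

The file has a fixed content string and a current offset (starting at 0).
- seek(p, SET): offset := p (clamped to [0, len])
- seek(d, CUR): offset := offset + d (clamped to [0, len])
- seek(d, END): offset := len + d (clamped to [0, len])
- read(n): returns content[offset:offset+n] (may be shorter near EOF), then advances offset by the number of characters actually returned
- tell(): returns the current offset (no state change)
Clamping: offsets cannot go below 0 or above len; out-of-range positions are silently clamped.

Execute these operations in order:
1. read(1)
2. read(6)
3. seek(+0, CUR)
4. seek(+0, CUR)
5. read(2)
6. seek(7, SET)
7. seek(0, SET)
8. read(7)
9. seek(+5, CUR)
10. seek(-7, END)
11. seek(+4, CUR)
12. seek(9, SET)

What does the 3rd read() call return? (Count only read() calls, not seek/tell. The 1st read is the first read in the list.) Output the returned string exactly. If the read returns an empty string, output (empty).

Answer: Z4

Derivation:
After 1 (read(1)): returned '7', offset=1
After 2 (read(6)): returned 'K1SE6C', offset=7
After 3 (seek(+0, CUR)): offset=7
After 4 (seek(+0, CUR)): offset=7
After 5 (read(2)): returned 'Z4', offset=9
After 6 (seek(7, SET)): offset=7
After 7 (seek(0, SET)): offset=0
After 8 (read(7)): returned '7K1SE6C', offset=7
After 9 (seek(+5, CUR)): offset=12
After 10 (seek(-7, END)): offset=9
After 11 (seek(+4, CUR)): offset=13
After 12 (seek(9, SET)): offset=9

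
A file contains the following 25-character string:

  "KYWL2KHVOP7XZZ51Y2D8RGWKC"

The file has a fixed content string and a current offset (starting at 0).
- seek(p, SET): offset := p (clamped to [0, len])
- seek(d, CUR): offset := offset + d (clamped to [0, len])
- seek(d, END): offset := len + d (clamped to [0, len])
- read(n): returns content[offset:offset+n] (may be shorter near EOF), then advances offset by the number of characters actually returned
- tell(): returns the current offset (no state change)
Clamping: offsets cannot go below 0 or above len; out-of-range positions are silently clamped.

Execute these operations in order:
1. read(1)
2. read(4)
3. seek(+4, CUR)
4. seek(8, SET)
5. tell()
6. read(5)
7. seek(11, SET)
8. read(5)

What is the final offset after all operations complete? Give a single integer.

Answer: 16

Derivation:
After 1 (read(1)): returned 'K', offset=1
After 2 (read(4)): returned 'YWL2', offset=5
After 3 (seek(+4, CUR)): offset=9
After 4 (seek(8, SET)): offset=8
After 5 (tell()): offset=8
After 6 (read(5)): returned 'OP7XZ', offset=13
After 7 (seek(11, SET)): offset=11
After 8 (read(5)): returned 'XZZ51', offset=16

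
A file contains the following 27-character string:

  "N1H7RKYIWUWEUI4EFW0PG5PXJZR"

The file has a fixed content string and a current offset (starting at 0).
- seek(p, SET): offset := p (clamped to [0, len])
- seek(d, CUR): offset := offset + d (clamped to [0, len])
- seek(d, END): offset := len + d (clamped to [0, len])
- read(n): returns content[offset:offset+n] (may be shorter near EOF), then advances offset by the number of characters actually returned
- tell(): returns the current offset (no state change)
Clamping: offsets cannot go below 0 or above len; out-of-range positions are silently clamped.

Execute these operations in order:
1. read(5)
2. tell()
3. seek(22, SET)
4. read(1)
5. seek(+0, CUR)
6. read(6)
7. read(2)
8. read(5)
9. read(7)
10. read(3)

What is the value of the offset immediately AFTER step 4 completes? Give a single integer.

After 1 (read(5)): returned 'N1H7R', offset=5
After 2 (tell()): offset=5
After 3 (seek(22, SET)): offset=22
After 4 (read(1)): returned 'P', offset=23

Answer: 23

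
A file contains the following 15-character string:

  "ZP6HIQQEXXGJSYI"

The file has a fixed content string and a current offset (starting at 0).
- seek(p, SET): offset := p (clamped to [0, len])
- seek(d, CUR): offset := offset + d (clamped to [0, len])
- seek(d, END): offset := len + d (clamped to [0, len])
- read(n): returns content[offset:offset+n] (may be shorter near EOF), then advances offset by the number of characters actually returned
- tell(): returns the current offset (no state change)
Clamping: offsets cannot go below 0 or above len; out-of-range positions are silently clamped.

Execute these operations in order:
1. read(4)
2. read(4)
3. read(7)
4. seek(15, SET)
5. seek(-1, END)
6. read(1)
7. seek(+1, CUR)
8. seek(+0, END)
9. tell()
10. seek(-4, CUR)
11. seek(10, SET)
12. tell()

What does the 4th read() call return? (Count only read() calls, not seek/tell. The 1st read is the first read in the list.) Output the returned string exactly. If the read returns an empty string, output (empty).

After 1 (read(4)): returned 'ZP6H', offset=4
After 2 (read(4)): returned 'IQQE', offset=8
After 3 (read(7)): returned 'XXGJSYI', offset=15
After 4 (seek(15, SET)): offset=15
After 5 (seek(-1, END)): offset=14
After 6 (read(1)): returned 'I', offset=15
After 7 (seek(+1, CUR)): offset=15
After 8 (seek(+0, END)): offset=15
After 9 (tell()): offset=15
After 10 (seek(-4, CUR)): offset=11
After 11 (seek(10, SET)): offset=10
After 12 (tell()): offset=10

Answer: I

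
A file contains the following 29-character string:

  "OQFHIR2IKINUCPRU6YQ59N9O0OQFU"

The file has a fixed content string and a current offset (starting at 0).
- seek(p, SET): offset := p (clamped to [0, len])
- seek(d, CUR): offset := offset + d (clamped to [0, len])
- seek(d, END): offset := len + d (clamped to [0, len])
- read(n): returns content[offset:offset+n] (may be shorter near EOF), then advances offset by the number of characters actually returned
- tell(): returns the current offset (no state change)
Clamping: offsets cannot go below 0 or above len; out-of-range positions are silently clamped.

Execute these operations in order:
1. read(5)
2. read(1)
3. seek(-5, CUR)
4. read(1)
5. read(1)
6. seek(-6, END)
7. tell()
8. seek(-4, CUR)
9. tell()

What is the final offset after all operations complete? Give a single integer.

After 1 (read(5)): returned 'OQFHI', offset=5
After 2 (read(1)): returned 'R', offset=6
After 3 (seek(-5, CUR)): offset=1
After 4 (read(1)): returned 'Q', offset=2
After 5 (read(1)): returned 'F', offset=3
After 6 (seek(-6, END)): offset=23
After 7 (tell()): offset=23
After 8 (seek(-4, CUR)): offset=19
After 9 (tell()): offset=19

Answer: 19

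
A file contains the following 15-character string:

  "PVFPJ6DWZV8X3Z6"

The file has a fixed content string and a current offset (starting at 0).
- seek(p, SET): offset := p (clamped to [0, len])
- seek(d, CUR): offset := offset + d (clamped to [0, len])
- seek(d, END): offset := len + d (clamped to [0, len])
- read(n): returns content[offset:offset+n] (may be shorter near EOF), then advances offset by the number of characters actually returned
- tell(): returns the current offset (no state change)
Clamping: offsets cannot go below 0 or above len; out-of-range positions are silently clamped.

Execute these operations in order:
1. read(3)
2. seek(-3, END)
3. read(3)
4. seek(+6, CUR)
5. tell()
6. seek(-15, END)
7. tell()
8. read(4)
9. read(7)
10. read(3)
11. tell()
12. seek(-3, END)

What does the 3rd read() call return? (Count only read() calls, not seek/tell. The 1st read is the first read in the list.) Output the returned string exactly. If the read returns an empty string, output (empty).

Answer: PVFP

Derivation:
After 1 (read(3)): returned 'PVF', offset=3
After 2 (seek(-3, END)): offset=12
After 3 (read(3)): returned '3Z6', offset=15
After 4 (seek(+6, CUR)): offset=15
After 5 (tell()): offset=15
After 6 (seek(-15, END)): offset=0
After 7 (tell()): offset=0
After 8 (read(4)): returned 'PVFP', offset=4
After 9 (read(7)): returned 'J6DWZV8', offset=11
After 10 (read(3)): returned 'X3Z', offset=14
After 11 (tell()): offset=14
After 12 (seek(-3, END)): offset=12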